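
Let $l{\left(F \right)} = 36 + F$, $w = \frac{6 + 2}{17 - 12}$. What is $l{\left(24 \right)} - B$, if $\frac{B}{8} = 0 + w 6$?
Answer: $- \frac{84}{5} \approx -16.8$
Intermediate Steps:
$w = \frac{8}{5} \approx 1.6$
$B = \frac{384}{5}$ ($B = 8 \left(0 + \frac{8}{5} \cdot 6\right) = 8 \left(0 + \frac{48}{5}\right) = 8 \cdot \frac{48}{5} = \frac{384}{5} \approx 76.8$)
$l{\left(24 \right)} - B = \left(36 + 24\right) - \frac{384}{5} = 60 - \frac{384}{5} = - \frac{84}{5}$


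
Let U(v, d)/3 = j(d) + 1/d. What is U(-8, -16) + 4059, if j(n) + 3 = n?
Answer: 64029/16 ≈ 4001.8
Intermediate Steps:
j(n) = -3 + n
U(v, d) = -9 + 3*d + 3/d (U(v, d) = 3*((-3 + d) + 1/d) = 3*(-3 + d + 1/d) = -9 + 3*d + 3/d)
U(-8, -16) + 4059 = (-9 + 3*(-16) + 3/(-16)) + 4059 = (-9 - 48 + 3*(-1/16)) + 4059 = (-9 - 48 - 3/16) + 4059 = -915/16 + 4059 = 64029/16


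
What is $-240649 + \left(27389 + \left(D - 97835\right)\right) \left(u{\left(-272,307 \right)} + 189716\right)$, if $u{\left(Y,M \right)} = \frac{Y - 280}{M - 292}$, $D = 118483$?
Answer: $\frac{45556895407}{5} \approx 9.1114 \cdot 10^{9}$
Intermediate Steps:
$u{\left(Y,M \right)} = \frac{-280 + Y}{-292 + M}$
$-240649 + \left(27389 + \left(D - 97835\right)\right) \left(u{\left(-272,307 \right)} + 189716\right) = -240649 + \left(27389 + \left(118483 - 97835\right)\right) \left(\frac{-280 - 272}{-292 + 307} + 189716\right) = -240649 + \left(27389 + \left(118483 - 97835\right)\right) \left(\frac{1}{15} \left(-552\right) + 189716\right) = -240649 + \left(27389 + 20648\right) \left(\frac{1}{15} \left(-552\right) + 189716\right) = -240649 + 48037 \left(- \frac{184}{5} + 189716\right) = -240649 + 48037 \cdot \frac{948396}{5} = -240649 + \frac{45558098652}{5} = \frac{45556895407}{5}$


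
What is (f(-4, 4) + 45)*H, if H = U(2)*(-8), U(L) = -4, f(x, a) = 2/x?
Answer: 1424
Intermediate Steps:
H = 32 (H = -4*(-8) = 32)
(f(-4, 4) + 45)*H = (2/(-4) + 45)*32 = (2*(-¼) + 45)*32 = (-½ + 45)*32 = (89/2)*32 = 1424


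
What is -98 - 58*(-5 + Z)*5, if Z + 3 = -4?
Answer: 3382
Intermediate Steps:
Z = -7 (Z = -3 - 4 = -7)
-98 - 58*(-5 + Z)*5 = -98 - 58*(-5 - 7)*5 = -98 - (-696)*5 = -98 - 58*(-60) = -98 + 3480 = 3382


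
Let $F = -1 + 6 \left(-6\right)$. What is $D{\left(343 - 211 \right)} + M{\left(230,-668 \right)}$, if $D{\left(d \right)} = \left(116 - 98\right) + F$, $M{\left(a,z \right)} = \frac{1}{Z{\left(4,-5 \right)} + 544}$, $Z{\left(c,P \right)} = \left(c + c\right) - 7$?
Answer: $- \frac{10354}{545} \approx -18.998$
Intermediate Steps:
$Z{\left(c,P \right)} = -7 + 2 c$ ($Z{\left(c,P \right)} = 2 c - 7 = -7 + 2 c$)
$F = -37$ ($F = -1 - 36 = -37$)
$M{\left(a,z \right)} = \frac{1}{545}$ ($M{\left(a,z \right)} = \frac{1}{\left(-7 + 2 \cdot 4\right) + 544} = \frac{1}{\left(-7 + 8\right) + 544} = \frac{1}{1 + 544} = \frac{1}{545}$)
$D{\left(d \right)} = -19$ ($D{\left(d \right)} = \left(116 - 98\right) - 37 = 18 - 37 = -19$)
$D{\left(343 - 211 \right)} + M{\left(230,-668 \right)} = -19 + \frac{1}{545} = - \frac{10354}{545}$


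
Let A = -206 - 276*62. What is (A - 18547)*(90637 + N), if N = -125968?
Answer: 1267146315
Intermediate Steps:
A = -17318 (A = -206 - 17112 = -17318)
(A - 18547)*(90637 + N) = (-17318 - 18547)*(90637 - 125968) = -35865*(-35331) = 1267146315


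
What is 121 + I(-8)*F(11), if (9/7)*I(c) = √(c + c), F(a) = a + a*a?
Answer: 121 + 1232*I/3 ≈ 121.0 + 410.67*I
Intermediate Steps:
F(a) = a + a²
I(c) = 7*√2*√c/9 (I(c) = 7*√(c + c)/9 = 7*√(2*c)/9 = 7*(√2*√c)/9 = 7*√2*√c/9)
121 + I(-8)*F(11) = 121 + (7*√2*√(-8)/9)*(11*(1 + 11)) = 121 + (7*√2*(2*I*√2)/9)*(11*12) = 121 + (28*I/9)*132 = 121 + 1232*I/3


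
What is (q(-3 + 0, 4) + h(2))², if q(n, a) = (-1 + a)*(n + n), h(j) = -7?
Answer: 625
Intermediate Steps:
q(n, a) = 2*n*(-1 + a) (q(n, a) = (-1 + a)*(2*n) = 2*n*(-1 + a))
(q(-3 + 0, 4) + h(2))² = (2*(-3 + 0)*(-1 + 4) - 7)² = (2*(-3)*3 - 7)² = (-18 - 7)² = (-25)² = 625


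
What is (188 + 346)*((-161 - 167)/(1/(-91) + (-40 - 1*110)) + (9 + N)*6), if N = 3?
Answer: 540792480/13651 ≈ 39616.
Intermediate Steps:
(188 + 346)*((-161 - 167)/(1/(-91) + (-40 - 1*110)) + (9 + N)*6) = (188 + 346)*((-161 - 167)/(1/(-91) + (-40 - 1*110)) + (9 + 3)*6) = 534*(-328/(-1/91 + (-40 - 110)) + 12*6) = 534*(-328/(-1/91 - 150) + 72) = 534*(-328/(-13651/91) + 72) = 534*(-328*(-91/13651) + 72) = 534*(29848/13651 + 72) = 534*(1012720/13651) = 540792480/13651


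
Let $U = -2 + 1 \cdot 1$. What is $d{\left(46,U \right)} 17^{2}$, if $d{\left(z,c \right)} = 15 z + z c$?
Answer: $186116$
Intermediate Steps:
$U = -1$ ($U = -2 + 1 = -1$)
$d{\left(z,c \right)} = 15 z + c z$
$d{\left(46,U \right)} 17^{2} = 46 \left(15 - 1\right) 17^{2} = 46 \cdot 14 \cdot 289 = 644 \cdot 289 = 186116$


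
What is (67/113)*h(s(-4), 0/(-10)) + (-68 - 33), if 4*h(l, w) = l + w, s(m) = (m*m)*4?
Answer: -10341/113 ≈ -91.513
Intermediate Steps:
s(m) = 4*m**2 (s(m) = m**2*4 = 4*m**2)
h(l, w) = l/4 + w/4 (h(l, w) = (l + w)/4 = l/4 + w/4)
(67/113)*h(s(-4), 0/(-10)) + (-68 - 33) = (67/113)*((4*(-4)**2)/4 + (0/(-10))/4) + (-68 - 33) = (67*(1/113))*((4*16)/4 + (0*(-1/10))/4) - 101 = 67*((1/4)*64 + (1/4)*0)/113 - 101 = 67*(16 + 0)/113 - 101 = (67/113)*16 - 101 = 1072/113 - 101 = -10341/113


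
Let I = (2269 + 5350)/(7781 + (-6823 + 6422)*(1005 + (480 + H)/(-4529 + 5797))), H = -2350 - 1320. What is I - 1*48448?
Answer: -12108730763054/249932421 ≈ -48448.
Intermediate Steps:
H = -3670
I = -4830446/249932421 (I = (2269 + 5350)/(7781 + (-6823 + 6422)*(1005 + (480 - 3670)/(-4529 + 5797))) = 7619/(7781 - 401*(1005 - 3190/1268)) = 7619/(7781 - 401*(1005 - 3190*1/1268)) = 7619/(7781 - 401*(1005 - 1595/634)) = 7619/(7781 - 401*635575/634) = 7619/(7781 - 254865575/634) = 7619/(-249932421/634) = 7619*(-634/249932421) = -4830446/249932421 ≈ -0.019327)
I - 1*48448 = -4830446/249932421 - 1*48448 = -4830446/249932421 - 48448 = -12108730763054/249932421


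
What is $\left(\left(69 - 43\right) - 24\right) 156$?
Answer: $312$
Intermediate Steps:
$\left(\left(69 - 43\right) - 24\right) 156 = \left(26 - 24\right) 156 = 2 \cdot 156 = 312$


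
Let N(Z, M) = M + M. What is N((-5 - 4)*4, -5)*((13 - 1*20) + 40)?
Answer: -330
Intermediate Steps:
N(Z, M) = 2*M
N((-5 - 4)*4, -5)*((13 - 1*20) + 40) = (2*(-5))*((13 - 1*20) + 40) = -10*((13 - 20) + 40) = -10*(-7 + 40) = -10*33 = -330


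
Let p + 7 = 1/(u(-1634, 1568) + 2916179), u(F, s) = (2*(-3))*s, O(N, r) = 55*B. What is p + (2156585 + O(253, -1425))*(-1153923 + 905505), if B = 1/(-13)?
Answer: -20244309122219299048/37788023 ≈ -5.3573e+11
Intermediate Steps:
B = -1/13 ≈ -0.076923
O(N, r) = -55/13 (O(N, r) = 55*(-1/13) = -55/13)
u(F, s) = -6*s
p = -20347396/2906771 (p = -7 + 1/(-6*1568 + 2916179) = -7 + 1/(-9408 + 2916179) = -7 + 1/2906771 = -20347396/2906771 ≈ -7.0000)
p + (2156585 + O(253, -1425))*(-1153923 + 905505) = -20347396/2906771 + (2156585 - 55/13)*(-1153923 + 905505) = -20347396/2906771 + (28035550/13)*(-248418) = -20347396/2906771 - 6964535259900/13 = -20244309122219299048/37788023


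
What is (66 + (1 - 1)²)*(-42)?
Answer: -2772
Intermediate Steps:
(66 + (1 - 1)²)*(-42) = (66 + 0²)*(-42) = (66 + 0)*(-42) = 66*(-42) = -2772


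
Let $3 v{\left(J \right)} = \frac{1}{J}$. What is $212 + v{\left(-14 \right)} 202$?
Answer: $\frac{4351}{21} \approx 207.19$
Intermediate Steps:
$v{\left(J \right)} = \frac{1}{3 J}$
$212 + v{\left(-14 \right)} 202 = 212 + \frac{1}{3 \left(-14\right)} 202 = 212 + \frac{1}{3} \left(- \frac{1}{14}\right) 202 = 212 - \frac{101}{21} = \frac{4351}{21}$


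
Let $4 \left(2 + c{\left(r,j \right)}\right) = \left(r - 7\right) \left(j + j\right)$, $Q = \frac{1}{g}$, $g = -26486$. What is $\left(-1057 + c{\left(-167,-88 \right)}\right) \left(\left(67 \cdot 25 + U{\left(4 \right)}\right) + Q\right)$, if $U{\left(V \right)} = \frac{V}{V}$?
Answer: $\frac{292844359395}{26486} \approx 1.1057 \cdot 10^{7}$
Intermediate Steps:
$U{\left(V \right)} = 1$
$Q = - \frac{1}{26486}$ ($Q = \frac{1}{-26486} = - \frac{1}{26486} \approx -3.7756 \cdot 10^{-5}$)
$c{\left(r,j \right)} = -2 + \frac{j \left(-7 + r\right)}{2}$ ($c{\left(r,j \right)} = -2 + \frac{\left(r - 7\right) \left(j + j\right)}{4} = -2 + \frac{\left(-7 + r\right) 2 j}{4} = -2 + \frac{2 j \left(-7 + r\right)}{4} = -2 + \frac{j \left(-7 + r\right)}{2}$)
$\left(-1057 + c{\left(-167,-88 \right)}\right) \left(\left(67 \cdot 25 + U{\left(4 \right)}\right) + Q\right) = \left(-1057 - \left(-306 - 7348\right)\right) \left(\left(67 \cdot 25 + 1\right) - \frac{1}{26486}\right) = \left(-1057 + \left(-2 + 308 + 7348\right)\right) \left(\left(1675 + 1\right) - \frac{1}{26486}\right) = \left(-1057 + 7654\right) \left(1676 - \frac{1}{26486}\right) = 6597 \cdot \frac{44390535}{26486} = \frac{292844359395}{26486}$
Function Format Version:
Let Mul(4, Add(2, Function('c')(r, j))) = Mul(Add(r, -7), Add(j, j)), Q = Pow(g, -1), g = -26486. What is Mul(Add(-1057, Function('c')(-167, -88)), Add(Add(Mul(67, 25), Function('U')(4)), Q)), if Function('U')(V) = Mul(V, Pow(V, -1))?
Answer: Rational(292844359395, 26486) ≈ 1.1057e+7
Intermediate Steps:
Function('U')(V) = 1
Q = Rational(-1, 26486) (Q = Pow(-26486, -1) = Rational(-1, 26486) ≈ -3.7756e-5)
Function('c')(r, j) = Add(-2, Mul(Rational(1, 2), j, Add(-7, r))) (Function('c')(r, j) = Add(-2, Mul(Rational(1, 4), Mul(Add(r, -7), Add(j, j)))) = Add(-2, Mul(Rational(1, 4), Mul(Add(-7, r), Mul(2, j)))) = Add(-2, Mul(Rational(1, 4), Mul(2, j, Add(-7, r)))) = Add(-2, Mul(Rational(1, 2), j, Add(-7, r))))
Mul(Add(-1057, Function('c')(-167, -88)), Add(Add(Mul(67, 25), Function('U')(4)), Q)) = Mul(Add(-1057, Add(-2, Mul(Rational(-7, 2), -88), Mul(Rational(1, 2), -88, -167))), Add(Add(Mul(67, 25), 1), Rational(-1, 26486))) = Mul(Add(-1057, Add(-2, 308, 7348)), Add(Add(1675, 1), Rational(-1, 26486))) = Mul(Add(-1057, 7654), Add(1676, Rational(-1, 26486))) = Mul(6597, Rational(44390535, 26486)) = Rational(292844359395, 26486)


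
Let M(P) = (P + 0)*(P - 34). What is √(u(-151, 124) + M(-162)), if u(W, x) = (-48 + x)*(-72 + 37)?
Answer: 2*√7273 ≈ 170.56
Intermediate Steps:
u(W, x) = 1680 - 35*x (u(W, x) = (-48 + x)*(-35) = 1680 - 35*x)
M(P) = P*(-34 + P)
√(u(-151, 124) + M(-162)) = √((1680 - 35*124) - 162*(-34 - 162)) = √((1680 - 4340) - 162*(-196)) = √(-2660 + 31752) = √29092 = 2*√7273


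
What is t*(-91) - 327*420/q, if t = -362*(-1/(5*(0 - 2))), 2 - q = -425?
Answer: 906631/305 ≈ 2972.6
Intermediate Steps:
q = 427 (q = 2 - 1*(-425) = 2 + 425 = 427)
t = -181/5 (t = -362/(-2*(-1)*5) = -362/(2*5) = -362/10 = -362*⅒ = -181/5 ≈ -36.200)
t*(-91) - 327*420/q = -181/5*(-91) - 327/(427/420) = 16471/5 - 327/(427*(1/420)) = 16471/5 - 327/61/60 = 16471/5 - 327*60/61 = 16471/5 - 19620/61 = 906631/305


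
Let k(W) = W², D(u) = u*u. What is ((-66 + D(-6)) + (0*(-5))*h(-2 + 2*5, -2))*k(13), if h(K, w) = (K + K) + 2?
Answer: -5070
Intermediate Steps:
D(u) = u²
h(K, w) = 2 + 2*K (h(K, w) = 2*K + 2 = 2 + 2*K)
((-66 + D(-6)) + (0*(-5))*h(-2 + 2*5, -2))*k(13) = ((-66 + (-6)²) + (0*(-5))*(2 + 2*(-2 + 2*5)))*13² = ((-66 + 36) + 0*(2 + 2*(-2 + 10)))*169 = (-30 + 0*(2 + 2*8))*169 = (-30 + 0*(2 + 16))*169 = (-30 + 0*18)*169 = (-30 + 0)*169 = -30*169 = -5070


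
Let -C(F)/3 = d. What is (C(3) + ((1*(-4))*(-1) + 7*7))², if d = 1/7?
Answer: 135424/49 ≈ 2763.8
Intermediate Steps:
d = ⅐ ≈ 0.14286
C(F) = -3/7 (C(F) = -3*⅐ = -3/7)
(C(3) + ((1*(-4))*(-1) + 7*7))² = (-3/7 + ((1*(-4))*(-1) + 7*7))² = (-3/7 + (-4*(-1) + 49))² = (-3/7 + (4 + 49))² = (-3/7 + 53)² = (368/7)² = 135424/49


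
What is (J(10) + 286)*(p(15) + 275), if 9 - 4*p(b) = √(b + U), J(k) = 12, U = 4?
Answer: 165241/2 - 149*√19/2 ≈ 82296.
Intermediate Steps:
p(b) = 9/4 - √(4 + b)/4 (p(b) = 9/4 - √(b + 4)/4 = 9/4 - √(4 + b)/4)
(J(10) + 286)*(p(15) + 275) = (12 + 286)*((9/4 - √(4 + 15)/4) + 275) = 298*((9/4 - √19/4) + 275) = 298*(1109/4 - √19/4) = 165241/2 - 149*√19/2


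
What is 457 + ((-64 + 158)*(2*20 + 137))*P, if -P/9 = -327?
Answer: 48966091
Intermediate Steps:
P = 2943 (P = -9*(-327) = 2943)
457 + ((-64 + 158)*(2*20 + 137))*P = 457 + ((-64 + 158)*(2*20 + 137))*2943 = 457 + (94*(40 + 137))*2943 = 457 + (94*177)*2943 = 457 + 16638*2943 = 457 + 48965634 = 48966091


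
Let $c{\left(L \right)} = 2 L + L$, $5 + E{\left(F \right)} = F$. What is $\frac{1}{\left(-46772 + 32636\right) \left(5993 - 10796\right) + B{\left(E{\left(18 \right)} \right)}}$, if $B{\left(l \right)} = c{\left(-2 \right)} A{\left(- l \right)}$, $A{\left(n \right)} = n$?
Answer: $\frac{1}{67895286} \approx 1.4729 \cdot 10^{-8}$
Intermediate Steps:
$E{\left(F \right)} = -5 + F$
$c{\left(L \right)} = 3 L$
$B{\left(l \right)} = 6 l$ ($B{\left(l \right)} = 3 \left(-2\right) \left(- l\right) = - 6 \left(- l\right) = 6 l$)
$\frac{1}{\left(-46772 + 32636\right) \left(5993 - 10796\right) + B{\left(E{\left(18 \right)} \right)}} = \frac{1}{\left(-46772 + 32636\right) \left(5993 - 10796\right) + 6 \left(-5 + 18\right)} = \frac{1}{\left(-14136\right) \left(-4803\right) + 6 \cdot 13} = \frac{1}{67895208 + 78} = \frac{1}{67895286}$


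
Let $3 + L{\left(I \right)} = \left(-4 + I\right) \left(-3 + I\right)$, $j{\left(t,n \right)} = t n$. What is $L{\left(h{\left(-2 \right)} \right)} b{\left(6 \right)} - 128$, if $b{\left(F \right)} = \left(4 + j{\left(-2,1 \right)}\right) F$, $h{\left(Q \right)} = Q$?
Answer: $196$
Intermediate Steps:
$j{\left(t,n \right)} = n t$
$L{\left(I \right)} = -3 + \left(-4 + I\right) \left(-3 + I\right)$
$b{\left(F \right)} = 2 F$ ($b{\left(F \right)} = \left(4 + 1 \left(-2\right)\right) F = \left(4 - 2\right) F = 2 F$)
$L{\left(h{\left(-2 \right)} \right)} b{\left(6 \right)} - 128 = \left(9 + \left(-2\right)^{2} - -14\right) 2 \cdot 6 - 128 = \left(9 + 4 + 14\right) 12 - 128 = 27 \cdot 12 - 128 = 324 - 128 = 196$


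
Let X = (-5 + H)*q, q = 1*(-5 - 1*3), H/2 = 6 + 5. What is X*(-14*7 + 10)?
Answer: 11968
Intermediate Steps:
H = 22 (H = 2*(6 + 5) = 2*11 = 22)
q = -8 (q = 1*(-5 - 3) = 1*(-8) = -8)
X = -136 (X = (-5 + 22)*(-8) = 17*(-8) = -136)
X*(-14*7 + 10) = -136*(-14*7 + 10) = -136*(-98 + 10) = -136*(-88) = 11968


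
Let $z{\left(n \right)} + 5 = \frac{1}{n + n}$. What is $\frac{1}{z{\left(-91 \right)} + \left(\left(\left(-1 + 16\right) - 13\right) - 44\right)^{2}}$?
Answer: $\frac{182}{320137} \approx 0.00056851$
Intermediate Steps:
$z{\left(n \right)} = -5 + \frac{1}{2 n}$ ($z{\left(n \right)} = -5 + \frac{1}{n + n} = -5 + \frac{1}{2 n}$)
$\frac{1}{z{\left(-91 \right)} + \left(\left(\left(-1 + 16\right) - 13\right) - 44\right)^{2}} = \frac{1}{\left(-5 + \frac{1}{2 \left(-91\right)}\right) + \left(\left(\left(-1 + 16\right) - 13\right) - 44\right)^{2}} = \frac{1}{\left(-5 + \frac{1}{2} \left(- \frac{1}{91}\right)\right) + \left(\left(15 - 13\right) - 44\right)^{2}} = \frac{1}{\left(-5 - \frac{1}{182}\right) + \left(2 - 44\right)^{2}} = \frac{1}{- \frac{911}{182} + \left(-42\right)^{2}} = \frac{1}{- \frac{911}{182} + 1764} = \frac{1}{\frac{320137}{182}} = \frac{182}{320137}$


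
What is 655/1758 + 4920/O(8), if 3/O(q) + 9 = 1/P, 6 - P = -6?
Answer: -8569055/586 ≈ -14623.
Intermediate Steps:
P = 12 (P = 6 - 1*(-6) = 6 + 6 = 12)
O(q) = -36/107 (O(q) = 3/(-9 + 1/12) = 3/(-107/12) = 3*(-12/107) = -36/107)
655/1758 + 4920/O(8) = 655/1758 + 4920/(-36/107) = 655*(1/1758) + 4920*(-107/36) = 655/1758 - 43870/3 = -8569055/586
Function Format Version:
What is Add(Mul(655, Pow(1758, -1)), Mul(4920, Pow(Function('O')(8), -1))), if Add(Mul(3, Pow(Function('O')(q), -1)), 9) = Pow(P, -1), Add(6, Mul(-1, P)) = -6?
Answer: Rational(-8569055, 586) ≈ -14623.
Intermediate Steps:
P = 12 (P = Add(6, Mul(-1, -6)) = Add(6, 6) = 12)
Function('O')(q) = Rational(-36, 107) (Function('O')(q) = Mul(3, Pow(Add(-9, Pow(12, -1)), -1)) = Mul(3, Pow(Add(-9, Rational(1, 12)), -1)) = Mul(3, Pow(Rational(-107, 12), -1)) = Mul(3, Rational(-12, 107)) = Rational(-36, 107))
Add(Mul(655, Pow(1758, -1)), Mul(4920, Pow(Function('O')(8), -1))) = Add(Mul(655, Pow(1758, -1)), Mul(4920, Pow(Rational(-36, 107), -1))) = Add(Mul(655, Rational(1, 1758)), Mul(4920, Rational(-107, 36))) = Add(Rational(655, 1758), Rational(-43870, 3)) = Rational(-8569055, 586)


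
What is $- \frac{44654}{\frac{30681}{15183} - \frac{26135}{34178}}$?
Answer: $- \frac{367810443292}{10346151} \approx -35550.0$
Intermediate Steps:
$- \frac{44654}{\frac{30681}{15183} - \frac{26135}{34178}} = - \frac{44654}{30681 \cdot \frac{1}{15183} - \frac{26135}{34178}} = - \frac{44654}{\frac{487}{241} - \frac{26135}{34178}} = - \frac{44654}{\frac{10346151}{8236898}} = \left(-44654\right) \frac{8236898}{10346151} = - \frac{367810443292}{10346151}$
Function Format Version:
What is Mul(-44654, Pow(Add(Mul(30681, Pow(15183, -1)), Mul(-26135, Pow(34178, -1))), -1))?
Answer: Rational(-367810443292, 10346151) ≈ -35550.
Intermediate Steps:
Mul(-44654, Pow(Add(Mul(30681, Pow(15183, -1)), Mul(-26135, Pow(34178, -1))), -1)) = Mul(-44654, Pow(Add(Mul(30681, Rational(1, 15183)), Mul(-26135, Rational(1, 34178))), -1)) = Mul(-44654, Pow(Add(Rational(487, 241), Rational(-26135, 34178)), -1)) = Mul(-44654, Pow(Rational(10346151, 8236898), -1)) = Mul(-44654, Rational(8236898, 10346151)) = Rational(-367810443292, 10346151)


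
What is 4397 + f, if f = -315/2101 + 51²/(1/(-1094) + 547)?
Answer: 325530833764/73957301 ≈ 4401.6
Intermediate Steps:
f = 340581267/73957301 (f = -315*1/2101 + 2601/(-1/1094 + 547) = -315/2101 + 2601/(598417/1094) = -315/2101 + 2601*(1094/598417) = -315/2101 + 167382/35201 = 340581267/73957301 ≈ 4.6051)
4397 + f = 4397 + 340581267/73957301 = 325530833764/73957301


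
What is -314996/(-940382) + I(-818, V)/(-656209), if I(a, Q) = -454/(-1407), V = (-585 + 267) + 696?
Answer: 145415494883660/434120797248033 ≈ 0.33497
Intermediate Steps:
V = 378 (V = -318 + 696 = 378)
I(a, Q) = 454/1407 (I(a, Q) = -454*(-1/1407) = 454/1407)
-314996/(-940382) + I(-818, V)/(-656209) = -314996/(-940382) + (454/1407)/(-656209) = -314996*(-1/940382) + (454/1407)*(-1/656209) = 157498/470191 - 454/923286063 = 145415494883660/434120797248033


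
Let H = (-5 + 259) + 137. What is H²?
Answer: 152881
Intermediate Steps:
H = 391 (H = 254 + 137 = 391)
H² = 391² = 152881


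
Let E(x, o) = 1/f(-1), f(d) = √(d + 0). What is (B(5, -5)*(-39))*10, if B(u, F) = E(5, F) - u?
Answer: 1950 + 390*I ≈ 1950.0 + 390.0*I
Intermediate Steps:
f(d) = √d
E(x, o) = -I (E(x, o) = 1/(√(-1)) = 1/I = -I)
B(u, F) = -I - u
(B(5, -5)*(-39))*10 = ((-I - 1*5)*(-39))*10 = ((-I - 5)*(-39))*10 = ((-5 - I)*(-39))*10 = (195 + 39*I)*10 = 1950 + 390*I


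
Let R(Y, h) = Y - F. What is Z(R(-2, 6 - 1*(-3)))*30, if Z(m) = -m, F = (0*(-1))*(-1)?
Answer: 60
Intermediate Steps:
F = 0 (F = 0*(-1) = 0)
R(Y, h) = Y (R(Y, h) = Y - 1*0 = Y + 0 = Y)
Z(R(-2, 6 - 1*(-3)))*30 = -1*(-2)*30 = 2*30 = 60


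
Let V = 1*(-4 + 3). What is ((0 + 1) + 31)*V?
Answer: -32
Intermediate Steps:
V = -1 (V = 1*(-1) = -1)
((0 + 1) + 31)*V = ((0 + 1) + 31)*(-1) = (1 + 31)*(-1) = 32*(-1) = -32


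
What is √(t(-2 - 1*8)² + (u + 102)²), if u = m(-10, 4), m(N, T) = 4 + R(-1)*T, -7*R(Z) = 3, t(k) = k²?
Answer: 10*√10229/7 ≈ 144.48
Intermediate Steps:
R(Z) = -3/7 (R(Z) = -⅐*3 = -3/7)
m(N, T) = 4 - 3*T/7
u = 16/7 (u = 4 - 3/7*4 = 4 - 12/7 = 16/7 ≈ 2.2857)
√(t(-2 - 1*8)² + (u + 102)²) = √(((-2 - 1*8)²)² + (16/7 + 102)²) = √(((-2 - 8)²)² + (730/7)²) = √(((-10)²)² + 532900/49) = √(100² + 532900/49) = √(10000 + 532900/49) = √(1022900/49) = 10*√10229/7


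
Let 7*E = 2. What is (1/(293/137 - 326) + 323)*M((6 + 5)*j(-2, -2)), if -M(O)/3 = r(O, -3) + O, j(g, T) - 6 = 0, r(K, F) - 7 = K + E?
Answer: -3224486250/23891 ≈ -1.3497e+5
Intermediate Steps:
E = 2/7 (E = (1/7)*2 = 2/7 ≈ 0.28571)
r(K, F) = 51/7 + K (r(K, F) = 7 + (K + 2/7) = 7 + (2/7 + K) = 51/7 + K)
j(g, T) = 6 (j(g, T) = 6 + 0 = 6)
M(O) = -153/7 - 6*O (M(O) = -3*((51/7 + O) + O) = -3*(51/7 + 2*O) = -153/7 - 6*O)
(1/(293/137 - 326) + 323)*M((6 + 5)*j(-2, -2)) = (1/(293/137 - 326) + 323)*(-153/7 - 6*(6 + 5)*6) = (1/(293*(1/137) - 326) + 323)*(-153/7 - 66*6) = (1/(293/137 - 326) + 323)*(-153/7 - 6*66) = (1/(-44369/137) + 323)*(-153/7 - 396) = (-137/44369 + 323)*(-2925/7) = (14331050/44369)*(-2925/7) = -3224486250/23891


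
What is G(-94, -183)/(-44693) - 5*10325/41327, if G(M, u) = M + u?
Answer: -12277158/9877153 ≈ -1.2430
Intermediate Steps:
G(-94, -183)/(-44693) - 5*10325/41327 = (-94 - 183)/(-44693) - 5*10325/41327 = -277*(-1/44693) - 51625*1/41327 = 277/44693 - 51625/41327 = -12277158/9877153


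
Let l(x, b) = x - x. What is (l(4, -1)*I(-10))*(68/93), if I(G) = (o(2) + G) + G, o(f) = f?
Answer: 0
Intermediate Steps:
l(x, b) = 0
I(G) = 2 + 2*G (I(G) = (2 + G) + G = 2 + 2*G)
(l(4, -1)*I(-10))*(68/93) = (0*(2 + 2*(-10)))*(68/93) = (0*(2 - 20))*(68*(1/93)) = (0*(-18))*(68/93) = 0*(68/93) = 0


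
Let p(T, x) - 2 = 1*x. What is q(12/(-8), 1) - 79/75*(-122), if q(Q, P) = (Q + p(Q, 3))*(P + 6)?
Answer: 22951/150 ≈ 153.01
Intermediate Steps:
p(T, x) = 2 + x (p(T, x) = 2 + 1*x = 2 + x)
q(Q, P) = (5 + Q)*(6 + P) (q(Q, P) = (Q + (2 + 3))*(P + 6) = (Q + 5)*(6 + P) = (5 + Q)*(6 + P))
q(12/(-8), 1) - 79/75*(-122) = (30 + 5*1 + 6*(12/(-8)) + 1*(12/(-8))) - 79/75*(-122) = (30 + 5 + 6*(12*(-⅛)) + 1*(12*(-⅛))) - 79*1/75*(-122) = (30 + 5 + 6*(-3/2) + 1*(-3/2)) - 79/75*(-122) = (30 + 5 - 9 - 3/2) + 9638/75 = 49/2 + 9638/75 = 22951/150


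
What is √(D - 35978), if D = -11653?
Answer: I*√47631 ≈ 218.25*I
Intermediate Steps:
√(D - 35978) = √(-11653 - 35978) = √(-47631) = I*√47631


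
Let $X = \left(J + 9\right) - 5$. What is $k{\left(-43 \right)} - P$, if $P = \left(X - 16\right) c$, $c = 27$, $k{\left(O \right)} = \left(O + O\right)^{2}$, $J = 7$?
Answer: $7531$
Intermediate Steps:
$k{\left(O \right)} = 4 O^{2}$ ($k{\left(O \right)} = \left(2 O\right)^{2} = 4 O^{2}$)
$X = 11$ ($X = \left(7 + 9\right) - 5 = 16 - 5 = 11$)
$P = -135$ ($P = \left(11 - 16\right) 27 = \left(-5\right) 27 = -135$)
$k{\left(-43 \right)} - P = 4 \left(-43\right)^{2} - -135 = 4 \cdot 1849 + 135 = 7396 + 135 = 7531$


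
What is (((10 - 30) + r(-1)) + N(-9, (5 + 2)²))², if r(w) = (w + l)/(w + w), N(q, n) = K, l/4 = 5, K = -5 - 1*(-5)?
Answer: 3481/4 ≈ 870.25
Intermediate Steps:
K = 0 (K = -5 + 5 = 0)
l = 20 (l = 4*5 = 20)
N(q, n) = 0
r(w) = (20 + w)/(2*w) (r(w) = (w + 20)/(w + w) = (20 + w)/((2*w)) = (20 + w)*(1/(2*w)) = (20 + w)/(2*w))
(((10 - 30) + r(-1)) + N(-9, (5 + 2)²))² = (((10 - 30) + (½)*(20 - 1)/(-1)) + 0)² = ((-20 + (½)*(-1)*19) + 0)² = ((-20 - 19/2) + 0)² = (-59/2 + 0)² = (-59/2)² = 3481/4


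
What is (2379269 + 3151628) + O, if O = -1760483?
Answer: 3770414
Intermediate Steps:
(2379269 + 3151628) + O = (2379269 + 3151628) - 1760483 = 5530897 - 1760483 = 3770414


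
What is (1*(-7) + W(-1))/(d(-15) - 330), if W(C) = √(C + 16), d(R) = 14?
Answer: 7/316 - √15/316 ≈ 0.0098956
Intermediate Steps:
W(C) = √(16 + C)
(1*(-7) + W(-1))/(d(-15) - 330) = (1*(-7) + √(16 - 1))/(14 - 330) = (-7 + √15)/(-316) = (-7 + √15)*(-1/316) = 7/316 - √15/316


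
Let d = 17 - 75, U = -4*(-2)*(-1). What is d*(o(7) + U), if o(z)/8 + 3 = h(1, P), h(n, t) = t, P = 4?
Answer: 0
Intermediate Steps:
o(z) = 8 (o(z) = -24 + 8*4 = -24 + 32 = 8)
U = -8 (U = 8*(-1) = -8)
d = -58
d*(o(7) + U) = -58*(8 - 8) = -58*0 = 0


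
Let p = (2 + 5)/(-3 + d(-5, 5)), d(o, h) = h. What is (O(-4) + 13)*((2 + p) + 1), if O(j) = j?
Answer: 117/2 ≈ 58.500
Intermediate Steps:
p = 7/2 (p = (2 + 5)/(-3 + 5) = 7/2 ≈ 3.5000)
(O(-4) + 13)*((2 + p) + 1) = (-4 + 13)*((2 + 7/2) + 1) = 9*(11/2 + 1) = 9*(13/2) = 117/2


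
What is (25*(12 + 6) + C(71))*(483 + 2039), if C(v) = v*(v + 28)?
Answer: 18862038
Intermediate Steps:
C(v) = v*(28 + v)
(25*(12 + 6) + C(71))*(483 + 2039) = (25*(12 + 6) + 71*(28 + 71))*(483 + 2039) = (25*18 + 71*99)*2522 = (450 + 7029)*2522 = 7479*2522 = 18862038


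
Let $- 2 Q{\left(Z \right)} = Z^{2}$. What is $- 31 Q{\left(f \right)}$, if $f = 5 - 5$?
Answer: $0$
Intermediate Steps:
$f = 0$
$Q{\left(Z \right)} = - \frac{Z^{2}}{2}$
$- 31 Q{\left(f \right)} = - 31 \left(- \frac{0^{2}}{2}\right) = - 31 \left(\left(- \frac{1}{2}\right) 0\right) = \left(-31\right) 0 = 0$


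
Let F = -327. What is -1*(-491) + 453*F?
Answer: -147640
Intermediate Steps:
-1*(-491) + 453*F = -1*(-491) + 453*(-327) = 491 - 148131 = -147640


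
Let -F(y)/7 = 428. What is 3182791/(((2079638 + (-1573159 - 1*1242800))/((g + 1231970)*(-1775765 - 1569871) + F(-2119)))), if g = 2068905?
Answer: 2067602112201044608/43313 ≈ 4.7736e+13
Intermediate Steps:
F(y) = -2996 (F(y) = -7*428 = -2996)
3182791/(((2079638 + (-1573159 - 1*1242800))/((g + 1231970)*(-1775765 - 1569871) + F(-2119)))) = 3182791/(((2079638 + (-1573159 - 1*1242800))/((2068905 + 1231970)*(-1775765 - 1569871) - 2996))) = 3182791/(((2079638 + (-1573159 - 1242800))/(3300875*(-3345636) - 2996))) = 3182791/(((2079638 - 2815959)/(-11043526231500 - 2996))) = 3182791/((-736321/(-11043526234496))) = 3182791/((-736321*(-1/11043526234496))) = 3182791/(736321/11043526234496) = 3182791*(11043526234496/736321) = 2067602112201044608/43313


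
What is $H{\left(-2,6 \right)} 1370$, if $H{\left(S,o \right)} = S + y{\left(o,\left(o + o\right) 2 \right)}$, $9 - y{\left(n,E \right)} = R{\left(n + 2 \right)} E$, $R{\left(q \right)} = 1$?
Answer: $-23290$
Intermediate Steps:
$y{\left(n,E \right)} = 9 - E$ ($y{\left(n,E \right)} = 9 - 1 E = 9 - E$)
$H{\left(S,o \right)} = 9 + S - 4 o$ ($H{\left(S,o \right)} = S - \left(-9 + \left(o + o\right) 2\right) = S - \left(-9 + 2 o 2\right) = S - \left(-9 + 4 o\right) = 9 + S - 4 o$)
$H{\left(-2,6 \right)} 1370 = \left(9 - 2 - 24\right) 1370 = \left(-17\right) 1370 = -23290$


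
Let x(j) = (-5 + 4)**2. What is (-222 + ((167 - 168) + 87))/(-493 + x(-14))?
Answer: 34/123 ≈ 0.27642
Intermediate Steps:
x(j) = 1 (x(j) = (-1)**2 = 1)
(-222 + ((167 - 168) + 87))/(-493 + x(-14)) = (-222 + ((167 - 168) + 87))/(-493 + 1) = (-222 + (-1 + 87))/(-492) = (-222 + 86)*(-1/492) = -136*(-1/492) = 34/123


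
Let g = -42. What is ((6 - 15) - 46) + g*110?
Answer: -4675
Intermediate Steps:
((6 - 15) - 46) + g*110 = ((6 - 15) - 46) - 42*110 = (-9 - 46) - 4620 = -55 - 4620 = -4675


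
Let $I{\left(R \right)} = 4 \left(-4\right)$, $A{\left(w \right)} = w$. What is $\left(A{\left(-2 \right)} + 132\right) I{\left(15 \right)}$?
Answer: $-2080$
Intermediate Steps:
$I{\left(R \right)} = -16$
$\left(A{\left(-2 \right)} + 132\right) I{\left(15 \right)} = \left(-2 + 132\right) \left(-16\right) = 130 \left(-16\right) = -2080$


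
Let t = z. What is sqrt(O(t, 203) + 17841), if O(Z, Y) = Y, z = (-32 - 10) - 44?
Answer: 2*sqrt(4511) ≈ 134.33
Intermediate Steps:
z = -86 (z = -42 - 44 = -86)
t = -86
sqrt(O(t, 203) + 17841) = sqrt(203 + 17841) = sqrt(18044) = 2*sqrt(4511)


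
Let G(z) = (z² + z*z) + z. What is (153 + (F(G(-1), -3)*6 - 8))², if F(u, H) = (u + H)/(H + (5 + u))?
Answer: 19881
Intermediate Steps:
G(z) = z + 2*z² (G(z) = (z² + z²) + z = 2*z² + z = z + 2*z²)
F(u, H) = (H + u)/(5 + H + u)
(153 + (F(G(-1), -3)*6 - 8))² = (153 + (((-3 - (1 + 2*(-1)))/(5 - 3 - (1 + 2*(-1))))*6 - 8))² = (153 + (((-3 - (1 - 2))/(5 - 3 - (1 - 2)))*6 - 8))² = (153 + (((-3 - 1*(-1))/(5 - 3 - 1*(-1)))*6 - 8))² = (153 + (((-3 + 1)/(5 - 3 + 1))*6 - 8))² = (153 + ((-2/3)*6 - 8))² = (153 + (((⅓)*(-2))*6 - 8))² = (153 + (-⅔*6 - 8))² = (153 + (-4 - 8))² = (153 - 12)² = 141² = 19881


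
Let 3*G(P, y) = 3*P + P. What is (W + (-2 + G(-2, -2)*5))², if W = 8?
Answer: 484/9 ≈ 53.778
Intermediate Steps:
G(P, y) = 4*P/3 (G(P, y) = (3*P + P)/3 = (4*P)/3 = 4*P/3)
(W + (-2 + G(-2, -2)*5))² = (8 + (-2 + ((4/3)*(-2))*5))² = (8 + (-2 - 8/3*5))² = (8 + (-2 - 40/3))² = (8 - 46/3)² = (-22/3)² = 484/9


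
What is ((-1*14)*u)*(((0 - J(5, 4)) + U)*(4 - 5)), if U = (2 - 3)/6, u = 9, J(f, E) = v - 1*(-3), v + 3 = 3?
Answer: -399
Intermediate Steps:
v = 0 (v = -3 + 3 = 0)
J(f, E) = 3 (J(f, E) = 0 - 1*(-3) = 0 + 3 = 3)
U = -⅙ (U = -1*⅙ = -⅙ ≈ -0.16667)
((-1*14)*u)*(((0 - J(5, 4)) + U)*(4 - 5)) = (-1*14*9)*(((0 - 1*3) - ⅙)*(4 - 5)) = (-14*9)*(((0 - 3) - ⅙)*(-1)) = -126*(-3 - ⅙)*(-1) = -(-399)*(-1) = -126*19/6 = -399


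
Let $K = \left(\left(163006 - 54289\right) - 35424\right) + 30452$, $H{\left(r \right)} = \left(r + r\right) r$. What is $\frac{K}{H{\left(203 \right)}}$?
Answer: $\frac{103745}{82418} \approx 1.2588$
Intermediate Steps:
$H{\left(r \right)} = 2 r^{2}$ ($H{\left(r \right)} = 2 r r = 2 r^{2}$)
$K = 103745$ ($K = \left(\left(163006 - 54289\right) - 35424\right) + 30452 = \left(108717 - 35424\right) + 30452 = 73293 + 30452 = 103745$)
$\frac{K}{H{\left(203 \right)}} = \frac{103745}{2 \cdot 203^{2}} = \frac{103745}{2 \cdot 41209} = \frac{103745}{82418}$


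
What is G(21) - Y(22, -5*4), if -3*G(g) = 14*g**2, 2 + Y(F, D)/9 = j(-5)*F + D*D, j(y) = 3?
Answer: -6234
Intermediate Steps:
Y(F, D) = -18 + 9*D**2 + 27*F (Y(F, D) = -18 + 9*(3*F + D*D) = -18 + 9*(3*F + D**2) = -18 + 9*(D**2 + 3*F) = -18 + (9*D**2 + 27*F) = -18 + 9*D**2 + 27*F)
G(g) = -14*g**2/3
G(21) - Y(22, -5*4) = -14/3*21**2 - (-18 + 9*(-5*4)**2 + 27*22) = -14/3*441 - (-18 + 9*(-20)**2 + 594) = -2058 - (-18 + 9*400 + 594) = -2058 - (-18 + 3600 + 594) = -2058 - 1*4176 = -2058 - 4176 = -6234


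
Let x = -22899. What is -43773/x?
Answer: 14591/7633 ≈ 1.9116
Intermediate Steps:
-43773/x = -43773/(-22899) = -43773*(-1/22899) = 14591/7633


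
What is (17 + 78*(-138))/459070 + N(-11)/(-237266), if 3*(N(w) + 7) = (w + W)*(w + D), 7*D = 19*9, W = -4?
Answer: -4402756646/190612979585 ≈ -0.023098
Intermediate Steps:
D = 171/7 (D = (19*9)/7 = (⅐)*171 = 171/7 ≈ 24.429)
N(w) = -7 + (-4 + w)*(171/7 + w)/3 (N(w) = -7 + ((w - 4)*(w + 171/7))/3 = -7 + ((-4 + w)*(171/7 + w))/3 = -7 + (-4 + w)*(171/7 + w)/3)
(17 + 78*(-138))/459070 + N(-11)/(-237266) = (17 + 78*(-138))/459070 + (-277/7 + (⅓)*(-11)² + (143/21)*(-11))/(-237266) = (17 - 10764)*(1/459070) + (-277/7 + (⅓)*121 - 1573/21)*(-1/237266) = -10747*1/459070 + (-277/7 + 121/3 - 1573/21)*(-1/237266) = -10747/459070 - 519/7*(-1/237266) = -10747/459070 + 519/1660862 = -4402756646/190612979585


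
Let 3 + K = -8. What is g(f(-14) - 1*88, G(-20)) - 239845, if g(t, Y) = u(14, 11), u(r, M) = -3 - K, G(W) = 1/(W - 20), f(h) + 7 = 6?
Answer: -239837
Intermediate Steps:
K = -11 (K = -3 - 8 = -11)
f(h) = -1 (f(h) = -7 + 6 = -1)
G(W) = 1/(-20 + W)
u(r, M) = 8 (u(r, M) = -3 - 1*(-11) = -3 + 11 = 8)
g(t, Y) = 8
g(f(-14) - 1*88, G(-20)) - 239845 = 8 - 239845 = -239837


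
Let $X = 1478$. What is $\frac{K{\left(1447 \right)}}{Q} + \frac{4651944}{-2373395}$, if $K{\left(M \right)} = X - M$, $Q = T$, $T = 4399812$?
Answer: $- \frac{20467605459283}{10442491801740} \approx -1.96$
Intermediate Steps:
$Q = 4399812$
$K{\left(M \right)} = 1478 - M$
$\frac{K{\left(1447 \right)}}{Q} + \frac{4651944}{-2373395} = \frac{1478 - 1447}{4399812} + \frac{4651944}{-2373395} = \left(1478 - 1447\right) \frac{1}{4399812} + 4651944 \left(- \frac{1}{2373395}\right) = 31 \cdot \frac{1}{4399812} - \frac{4651944}{2373395} = \frac{31}{4399812} - \frac{4651944}{2373395} = - \frac{20467605459283}{10442491801740}$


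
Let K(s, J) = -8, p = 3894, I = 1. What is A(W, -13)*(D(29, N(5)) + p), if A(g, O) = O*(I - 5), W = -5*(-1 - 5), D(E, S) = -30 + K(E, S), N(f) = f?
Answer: 200512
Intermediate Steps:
D(E, S) = -38 (D(E, S) = -30 - 8 = -38)
W = 30 (W = -5*(-6) = 30)
A(g, O) = -4*O (A(g, O) = O*(1 - 5) = O*(-4) = -4*O)
A(W, -13)*(D(29, N(5)) + p) = (-4*(-13))*(-38 + 3894) = 52*3856 = 200512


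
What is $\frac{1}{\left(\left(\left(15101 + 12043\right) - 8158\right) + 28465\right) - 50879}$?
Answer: $- \frac{1}{3428} \approx -0.00029172$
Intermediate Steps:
$\frac{1}{\left(\left(\left(15101 + 12043\right) - 8158\right) + 28465\right) - 50879} = \frac{1}{\left(\left(27144 - 8158\right) + 28465\right) - 50879} = \frac{1}{\left(18986 + 28465\right) - 50879} = \frac{1}{47451 - 50879} = \frac{1}{-3428} = - \frac{1}{3428}$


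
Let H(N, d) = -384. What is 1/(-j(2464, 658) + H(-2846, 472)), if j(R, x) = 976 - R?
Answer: 1/1104 ≈ 0.00090580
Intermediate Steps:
1/(-j(2464, 658) + H(-2846, 472)) = 1/(-(976 - 1*2464) - 384) = 1/(-(976 - 2464) - 384) = 1/(-1*(-1488) - 384) = 1/(1488 - 384) = 1/1104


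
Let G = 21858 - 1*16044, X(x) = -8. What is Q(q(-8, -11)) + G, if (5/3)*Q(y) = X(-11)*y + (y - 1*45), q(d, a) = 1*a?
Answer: 29166/5 ≈ 5833.2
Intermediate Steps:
q(d, a) = a
G = 5814 (G = 21858 - 16044 = 5814)
Q(y) = -27 - 21*y/5 (Q(y) = 3*(-8*y + (y - 1*45))/5 = 3*(-8*y + (y - 45))/5 = 3*(-8*y + (-45 + y))/5 = 3*(-45 - 7*y)/5 = -27 - 21*y/5)
Q(q(-8, -11)) + G = (-27 - 21/5*(-11)) + 5814 = (-27 + 231/5) + 5814 = 96/5 + 5814 = 29166/5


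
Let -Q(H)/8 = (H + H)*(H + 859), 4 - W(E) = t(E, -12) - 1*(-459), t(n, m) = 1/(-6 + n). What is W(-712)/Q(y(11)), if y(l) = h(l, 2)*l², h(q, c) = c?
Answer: 29699/278262336 ≈ 0.00010673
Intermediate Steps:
y(l) = 2*l²
W(E) = -455 - 1/(-6 + E) (W(E) = 4 - (1/(-6 + E) - 1*(-459)) = 4 - (1/(-6 + E) + 459) = 4 - (459 + 1/(-6 + E)) = 4 + (-459 - 1/(-6 + E)) = -455 - 1/(-6 + E))
Q(H) = -16*H*(859 + H) (Q(H) = -8*(H + H)*(H + 859) = -8*2*H*(859 + H) = -16*H*(859 + H))
W(-712)/Q(y(11)) = ((2729 - 455*(-712))/(-6 - 712))/((-16*2*11²*(859 + 2*11²))) = ((2729 + 323960)/(-718))/((-16*2*121*(859 + 2*121))) = (-1/718*326689)/((-16*242*(859 + 242))) = -326689/(718*((-16*242*1101))) = -326689/718/(-4263072) = -326689/718*(-1/4263072) = 29699/278262336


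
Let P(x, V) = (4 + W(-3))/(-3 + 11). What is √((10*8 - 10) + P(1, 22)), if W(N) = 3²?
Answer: √1146/4 ≈ 8.4632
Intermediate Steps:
W(N) = 9
P(x, V) = 13/8 (P(x, V) = (4 + 9)/(-3 + 11) = 13/8)
√((10*8 - 10) + P(1, 22)) = √((10*8 - 10) + 13/8) = √((80 - 10) + 13/8) = √(70 + 13/8) = √(573/8) = √1146/4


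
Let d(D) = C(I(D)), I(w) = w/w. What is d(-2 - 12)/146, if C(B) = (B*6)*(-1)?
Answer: -3/73 ≈ -0.041096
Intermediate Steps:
I(w) = 1
C(B) = -6*B (C(B) = (6*B)*(-1) = -6*B)
d(D) = -6 (d(D) = -6*1 = -6)
d(-2 - 12)/146 = -6/146 = -6*1/146 = -3/73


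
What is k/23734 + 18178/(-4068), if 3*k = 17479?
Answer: -50966891/12068739 ≈ -4.2231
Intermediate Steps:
k = 17479/3 (k = (⅓)*17479 = 17479/3 ≈ 5826.3)
k/23734 + 18178/(-4068) = (17479/3)/23734 + 18178/(-4068) = (17479/3)*(1/23734) + 18178*(-1/4068) = 17479/71202 - 9089/2034 = -50966891/12068739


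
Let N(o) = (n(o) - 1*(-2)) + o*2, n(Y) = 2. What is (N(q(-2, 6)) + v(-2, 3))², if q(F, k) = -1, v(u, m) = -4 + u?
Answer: 16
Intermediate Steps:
N(o) = 4 + 2*o (N(o) = (2 - 1*(-2)) + o*2 = (2 + 2) + 2*o = 4 + 2*o)
(N(q(-2, 6)) + v(-2, 3))² = ((4 + 2*(-1)) + (-4 - 2))² = ((4 - 2) - 6)² = (2 - 6)² = (-4)² = 16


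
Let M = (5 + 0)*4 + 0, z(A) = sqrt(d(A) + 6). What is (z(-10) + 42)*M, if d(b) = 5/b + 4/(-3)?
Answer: 840 + 50*sqrt(6)/3 ≈ 880.83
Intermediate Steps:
d(b) = -4/3 + 5/b (d(b) = 5/b + 4*(-1/3) = 5/b - 4/3 = -4/3 + 5/b)
z(A) = sqrt(14/3 + 5/A) (z(A) = sqrt((-4/3 + 5/A) + 6) = sqrt(14/3 + 5/A))
M = 20 (M = 5*4 + 0 = 20 + 0 = 20)
(z(-10) + 42)*M = (sqrt(42 + 45/(-10))/3 + 42)*20 = (sqrt(42 + 45*(-1/10))/3 + 42)*20 = (sqrt(42 - 9/2)/3 + 42)*20 = (sqrt(75/2)/3 + 42)*20 = ((5*sqrt(6)/2)/3 + 42)*20 = (5*sqrt(6)/6 + 42)*20 = (42 + 5*sqrt(6)/6)*20 = 840 + 50*sqrt(6)/3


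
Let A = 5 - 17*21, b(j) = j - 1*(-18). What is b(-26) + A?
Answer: -360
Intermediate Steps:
b(j) = 18 + j (b(j) = j + 18 = 18 + j)
A = -352 (A = 5 - 357 = -352)
b(-26) + A = (18 - 26) - 352 = -8 - 352 = -360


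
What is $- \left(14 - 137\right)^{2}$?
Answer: $-15129$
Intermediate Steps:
$- \left(14 - 137\right)^{2} = - \left(-123\right)^{2} = \left(-1\right) 15129 = -15129$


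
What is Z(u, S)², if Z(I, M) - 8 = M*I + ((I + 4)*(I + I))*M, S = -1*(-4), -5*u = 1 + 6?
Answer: 446224/625 ≈ 713.96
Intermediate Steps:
u = -7/5 (u = -(1 + 6)/5 = -⅕*7 = -7/5 ≈ -1.4000)
S = 4
Z(I, M) = 8 + I*M + 2*I*M*(4 + I) (Z(I, M) = 8 + (M*I + ((I + 4)*(I + I))*M) = 8 + (I*M + ((4 + I)*(2*I))*M) = 8 + (I*M + (2*I*(4 + I))*M) = 8 + (I*M + 2*I*M*(4 + I)) = 8 + I*M + 2*I*M*(4 + I))
Z(u, S)² = (8 + 2*4*(-7/5)² + 9*(-7/5)*4)² = (8 + 2*4*(49/25) - 252/5)² = (8 + 392/25 - 252/5)² = (-668/25)² = 446224/625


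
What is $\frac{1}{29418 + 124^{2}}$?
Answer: $\frac{1}{44794} \approx 2.2324 \cdot 10^{-5}$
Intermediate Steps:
$\frac{1}{29418 + 124^{2}} = \frac{1}{29418 + 15376} = \frac{1}{44794}$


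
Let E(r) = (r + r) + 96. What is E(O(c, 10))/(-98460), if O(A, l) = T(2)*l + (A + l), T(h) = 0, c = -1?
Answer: -19/16410 ≈ -0.0011578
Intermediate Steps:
O(A, l) = A + l (O(A, l) = 0*l + (A + l) = 0 + (A + l) = A + l)
E(r) = 96 + 2*r (E(r) = 2*r + 96 = 96 + 2*r)
E(O(c, 10))/(-98460) = (96 + 2*(-1 + 10))/(-98460) = (96 + 2*9)*(-1/98460) = (96 + 18)*(-1/98460) = 114*(-1/98460) = -19/16410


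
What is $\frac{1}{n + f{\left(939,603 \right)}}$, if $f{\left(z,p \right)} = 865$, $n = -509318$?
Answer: $- \frac{1}{508453} \approx -1.9667 \cdot 10^{-6}$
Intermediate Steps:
$\frac{1}{n + f{\left(939,603 \right)}} = \frac{1}{-509318 + 865} = \frac{1}{-508453} = - \frac{1}{508453}$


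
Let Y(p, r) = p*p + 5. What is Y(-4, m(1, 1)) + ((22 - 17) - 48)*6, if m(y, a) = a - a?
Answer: -237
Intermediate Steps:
m(y, a) = 0
Y(p, r) = 5 + p**2 (Y(p, r) = p**2 + 5 = 5 + p**2)
Y(-4, m(1, 1)) + ((22 - 17) - 48)*6 = (5 + (-4)**2) + ((22 - 17) - 48)*6 = (5 + 16) + (5 - 48)*6 = 21 - 43*6 = 21 - 258 = -237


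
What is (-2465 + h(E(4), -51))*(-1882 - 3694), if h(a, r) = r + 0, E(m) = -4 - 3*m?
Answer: 14029216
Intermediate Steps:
h(a, r) = r
(-2465 + h(E(4), -51))*(-1882 - 3694) = (-2465 - 51)*(-1882 - 3694) = -2516*(-5576) = 14029216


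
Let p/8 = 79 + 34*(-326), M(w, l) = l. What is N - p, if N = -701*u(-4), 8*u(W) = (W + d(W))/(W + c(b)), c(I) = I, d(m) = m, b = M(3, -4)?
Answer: 703619/8 ≈ 87952.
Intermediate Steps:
b = -4
u(W) = W/(4*(-4 + W)) (u(W) = ((W + W)/(W - 4))/8 = ((2*W)/(-4 + W))/8 = (2*W/(-4 + W))/8 = W/(4*(-4 + W)))
p = -88040 (p = 8*(79 + 34*(-326)) = 8*(79 - 11084) = 8*(-11005) = -88040)
N = -701/8 (N = -701*(-4)/(4*(-4 - 4)) = -701*(-4)/(4*(-8)) = -701*(-4)*(-1)/(4*8) = -701*⅛ = -701/8 ≈ -87.625)
N - p = -701/8 - 1*(-88040) = -701/8 + 88040 = 703619/8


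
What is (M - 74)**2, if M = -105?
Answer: 32041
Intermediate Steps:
(M - 74)**2 = (-105 - 74)**2 = (-179)**2 = 32041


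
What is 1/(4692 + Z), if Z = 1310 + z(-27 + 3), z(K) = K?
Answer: 1/5978 ≈ 0.00016728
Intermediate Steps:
Z = 1286 (Z = 1310 + (-27 + 3) = 1310 - 24 = 1286)
1/(4692 + Z) = 1/(4692 + 1286) = 1/5978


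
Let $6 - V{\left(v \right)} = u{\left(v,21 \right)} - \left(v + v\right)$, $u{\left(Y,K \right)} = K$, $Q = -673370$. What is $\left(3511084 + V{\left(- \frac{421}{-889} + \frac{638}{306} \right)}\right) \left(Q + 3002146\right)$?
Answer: $\frac{1112143699361476456}{136017} \approx 8.1765 \cdot 10^{12}$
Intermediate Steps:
$V{\left(v \right)} = -15 + 2 v$ ($V{\left(v \right)} = 6 - \left(21 - \left(v + v\right)\right) = 6 - \left(21 - 2 v\right) = 6 + \left(-21 + 2 v\right) = -15 + 2 v$)
$\left(3511084 + V{\left(- \frac{421}{-889} + \frac{638}{306} \right)}\right) \left(Q + 3002146\right) = \left(3511084 - \left(15 - 2 \left(- \frac{421}{-889} + \frac{638}{306}\right)\right)\right) \left(-673370 + 3002146\right) = \left(3511084 - \left(15 - 2 \left(\left(-421\right) \left(- \frac{1}{889}\right) + 638 \cdot \frac{1}{306}\right)\right)\right) 2328776 = \left(3511084 - \left(15 - 2 \left(\frac{421}{889} + \frac{319}{153}\right)\right)\right) 2328776 = \left(3511084 + \left(-15 + 2 \cdot \frac{348004}{136017}\right)\right) 2328776 = \left(3511084 + \left(-15 + \frac{696008}{136017}\right)\right) 2328776 = \left(3511084 - \frac{1344247}{136017}\right) 2328776 = \frac{477565768181}{136017} \cdot 2328776 = \frac{1112143699361476456}{136017}$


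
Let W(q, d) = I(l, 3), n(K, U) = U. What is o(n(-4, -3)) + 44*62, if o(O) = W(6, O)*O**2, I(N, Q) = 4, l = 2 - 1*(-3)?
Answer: 2764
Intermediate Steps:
l = 5 (l = 2 + 3 = 5)
W(q, d) = 4
o(O) = 4*O**2
o(n(-4, -3)) + 44*62 = 4*(-3)**2 + 44*62 = 4*9 + 2728 = 36 + 2728 = 2764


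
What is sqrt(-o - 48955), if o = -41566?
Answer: 3*I*sqrt(821) ≈ 85.959*I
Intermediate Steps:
sqrt(-o - 48955) = sqrt(-1*(-41566) - 48955) = sqrt(41566 - 48955) = sqrt(-7389) = 3*I*sqrt(821)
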